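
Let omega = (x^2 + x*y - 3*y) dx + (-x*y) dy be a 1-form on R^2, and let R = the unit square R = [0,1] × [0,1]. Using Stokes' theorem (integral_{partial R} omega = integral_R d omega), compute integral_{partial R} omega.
integral_(partial R) omega = 2

Stokes: integral_partial_R omega = integral_R d omega with d omega = (∂Q/∂x - ∂P/∂y) dx ∧ dy.
  ∂Q/∂x = -y
  ∂P/∂y = x - 3
  integrand = ∂Q/∂x - ∂P/∂y = -x - y + 3.
Integrating over R: integral_0^1 integral_0^1 (-x - y + 3) dx dy = 2.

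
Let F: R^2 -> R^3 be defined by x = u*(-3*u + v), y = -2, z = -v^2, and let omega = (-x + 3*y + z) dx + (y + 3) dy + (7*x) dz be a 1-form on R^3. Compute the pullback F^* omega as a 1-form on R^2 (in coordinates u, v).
F^* omega = (-18*u^3 + 9*u^2*v + 5*u*v^2 + 36*u - v^3 - 6*v) du + (u*(3*u^2 + 41*u*v - 15*v^2 - 6)) dv

Using F^*(f dg) = (f ∘ F) d(g ∘ F), substitute each coordinate x_i by F_i(u, v) in f_i, and replace dx_i by d F_i = (∂F_i/∂u) du + (∂F_i/∂v) dv.
  For the x component: f_1(F) = 3*u^2 - u*v - v^2 - 6; d F_1 = (-6*u + v) du + (u) dv
  For the y component: f_2(F) = 1; d F_2 = (0) du + (0) dv
  For the z component: f_3(F) = 7*u*(-3*u + v); d F_3 = (0) du + (-2*v) dv
Combining and collecting du, dv coefficients:
  coeff of du: -18*u^3 + 9*u^2*v + 5*u*v^2 + 36*u - v^3 - 6*v
  coeff of dv: u*(3*u^2 + 41*u*v - 15*v^2 - 6)
F^* omega = (-18*u^3 + 9*u^2*v + 5*u*v^2 + 36*u - v^3 - 6*v) du + (u*(3*u^2 + 41*u*v - 15*v^2 - 6)) dv.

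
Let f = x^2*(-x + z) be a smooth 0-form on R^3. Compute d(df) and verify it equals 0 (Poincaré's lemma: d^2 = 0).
d(df) = 0

Step 1: df = sum_i (∂f/∂x_i) dx_i = (x*(-3*x + 2*z)) dx + (0) dy + (x^2) dz.
Step 2: Apply d again. Using the 1-form formula, the coefficient of dx ∧ dy in d(df) is ∂^2 f/∂x ∂y - ∂^2 f/∂y ∂x = (0) - (0) = 0 (equality of mixed partials for smooth f).
Similarly for dx ∧ dz and dy ∧ dz — all coefficients vanish. So d(df) = 0.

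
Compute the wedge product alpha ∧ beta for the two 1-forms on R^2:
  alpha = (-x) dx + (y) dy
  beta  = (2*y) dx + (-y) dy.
alpha ∧ beta = (y*(x - 2*y)) dx ∧ dy

Distribute the wedge, using dx_i ∧ dx_j = -dx_j ∧ dx_i and dx_i ∧ dx_i = 0. For each pair (i, j) with i < j, the coefficient of dx_i ∧ dx_j in alpha ∧ beta is (alpha_i * beta_j - alpha_j * beta_i). Collecting: alpha ∧ beta = (y*(x - 2*y)) dx ∧ dy.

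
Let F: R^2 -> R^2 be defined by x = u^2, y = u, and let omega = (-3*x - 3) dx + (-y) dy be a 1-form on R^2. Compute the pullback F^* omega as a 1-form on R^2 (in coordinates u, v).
F^* omega = (u*(-6*u^2 - 7)) du

Using F^*(f dg) = (f ∘ F) d(g ∘ F), substitute each coordinate x_i by F_i(u, v) in f_i, and replace dx_i by d F_i = (∂F_i/∂u) du + (∂F_i/∂v) dv.
  For the x component: f_1(F) = -3*u^2 - 3; d F_1 = (2*u) du + (0) dv
  For the y component: f_2(F) = -u; d F_2 = (1) du + (0) dv
Combining and collecting du, dv coefficients:
  coeff of du: u*(-6*u^2 - 7)
  coeff of dv: 0
F^* omega = (u*(-6*u^2 - 7)) du.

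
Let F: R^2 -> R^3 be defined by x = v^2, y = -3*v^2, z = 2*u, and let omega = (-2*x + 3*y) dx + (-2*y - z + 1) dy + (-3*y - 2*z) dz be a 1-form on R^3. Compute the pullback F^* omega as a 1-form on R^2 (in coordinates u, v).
F^* omega = (-8*u + 18*v^2) du + (2*v*(6*u - 29*v^2 - 3)) dv

Using F^*(f dg) = (f ∘ F) d(g ∘ F), substitute each coordinate x_i by F_i(u, v) in f_i, and replace dx_i by d F_i = (∂F_i/∂u) du + (∂F_i/∂v) dv.
  For the x component: f_1(F) = -11*v^2; d F_1 = (0) du + (2*v) dv
  For the y component: f_2(F) = -2*u + 6*v^2 + 1; d F_2 = (0) du + (-6*v) dv
  For the z component: f_3(F) = -4*u + 9*v^2; d F_3 = (2) du + (0) dv
Combining and collecting du, dv coefficients:
  coeff of du: -8*u + 18*v^2
  coeff of dv: 2*v*(6*u - 29*v^2 - 3)
F^* omega = (-8*u + 18*v^2) du + (2*v*(6*u - 29*v^2 - 3)) dv.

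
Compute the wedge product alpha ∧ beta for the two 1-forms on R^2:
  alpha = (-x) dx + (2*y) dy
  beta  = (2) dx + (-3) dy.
alpha ∧ beta = (3*x - 4*y) dx ∧ dy

Distribute the wedge, using dx_i ∧ dx_j = -dx_j ∧ dx_i and dx_i ∧ dx_i = 0. For each pair (i, j) with i < j, the coefficient of dx_i ∧ dx_j in alpha ∧ beta is (alpha_i * beta_j - alpha_j * beta_i). Collecting: alpha ∧ beta = (3*x - 4*y) dx ∧ dy.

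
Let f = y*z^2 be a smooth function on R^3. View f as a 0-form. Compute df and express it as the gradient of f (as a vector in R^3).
df = (0) dx + (z^2) dy + (2*y*z) dz; grad f = (0, z^2, 2*y*z)

For a 0-form f, d f = (∂f/∂x) dx + (∂f/∂y) dy + (∂f/∂z) dz. The components of the vector representation are exactly the entries of grad f in Cartesian coordinates:
  ∂f/∂x = 0
  ∂f/∂y = z^2
  ∂f/∂z = 2*y*z.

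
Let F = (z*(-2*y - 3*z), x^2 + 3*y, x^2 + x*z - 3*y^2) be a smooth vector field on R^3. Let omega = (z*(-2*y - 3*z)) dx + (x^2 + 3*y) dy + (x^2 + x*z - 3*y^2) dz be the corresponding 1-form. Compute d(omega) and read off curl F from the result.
d(omega) = (-6*y) dy ∧ dz + (-2*x - 2*y - 7*z) dz ∧ dx + (2*x + 2*z) dx ∧ dy; curl F = (-6*y, -2*x - 2*y - 7*z, 2*x + 2*z)

d omega = sum_{i<j} (∂f_j/∂x_i - ∂f_i/∂x_j) dx_i ∧ dx_j. Under the identification (dy ∧ dz, dz ∧ dx, dx ∧ dy) ↔ (e_x, e_y, e_z), the coefficients are exactly the components of curl F. Compute:
  ∂R/∂y - ∂Q/∂z = (-6*y) - (0) = -6*y
  ∂P/∂z - ∂R/∂x = (-2*y - 6*z) - (2*x + z) = -2*x - 2*y - 7*z
  ∂Q/∂x - ∂P/∂y = (2*x) - (-2*z) = 2*x + 2*z.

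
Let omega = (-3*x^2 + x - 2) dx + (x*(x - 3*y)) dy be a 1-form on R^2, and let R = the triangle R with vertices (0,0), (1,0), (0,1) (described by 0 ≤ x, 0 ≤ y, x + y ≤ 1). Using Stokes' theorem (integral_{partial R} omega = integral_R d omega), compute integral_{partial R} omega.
integral_(partial R) omega = -1/6

Stokes: integral_partial_R omega = integral_R d omega with d omega = (∂Q/∂x - ∂P/∂y) dx ∧ dy.
  ∂Q/∂x = 2*x - 3*y
  ∂P/∂y = 0
  integrand = ∂Q/∂x - ∂P/∂y = 2*x - 3*y.
Integrating over R: integral_0^1 integral_0^{1-x} (2*x - 3*y) dy dx = -1/6.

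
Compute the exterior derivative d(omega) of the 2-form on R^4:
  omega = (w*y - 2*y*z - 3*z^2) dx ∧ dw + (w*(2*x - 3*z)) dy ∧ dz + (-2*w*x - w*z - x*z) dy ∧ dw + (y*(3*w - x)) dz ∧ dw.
d(omega) = (-3*w + z) dx ∧ dy ∧ dw + (y + 6*z) dx ∧ dz ∧ dw + (2*w) dx ∧ dy ∧ dz + (4*w + 2*x - 3*z) dy ∧ dz ∧ dw

For a 2-form omega = sum_{i<j} g_{ij} dx_i ∧ dx_j, the exterior derivative is
  d(omega) = sum_{i<j} d(g_{ij}) ∧ dx_i ∧ dx_j = sum_{i<j, k} (∂g_{ij}/∂x_k) dx_k ∧ dx_i ∧ dx_j.
Expand each term, using dx_k ∧ dx_i ∧ dx_j = sgn(permutation) dx_{(a)} ∧ dx_{(b)} ∧ dx_{(c)} with (a < b < c) sorted:
  d(w*y - 2*y*z - 3*z^2) includes (∂/∂y)(w*y - 2*y*z - 3*z^2) dy = (w - 2*z) dy, which multiplied by dx ∧ dw gives (-w + 2*z) dx ∧ dy ∧ dw
  d(w*y - 2*y*z - 3*z^2) includes (∂/∂z)(w*y - 2*y*z - 3*z^2) dz = (-2*y - 6*z) dz, which multiplied by dx ∧ dw gives (2*y + 6*z) dx ∧ dz ∧ dw
  d(w*(2*x - 3*z)) includes (∂/∂x)(w*(2*x - 3*z)) dx = (2*w) dx, which multiplied by dy ∧ dz gives (2*w) dx ∧ dy ∧ dz
  d(w*(2*x - 3*z)) includes (∂/∂w)(w*(2*x - 3*z)) dw = (2*x - 3*z) dw, which multiplied by dy ∧ dz gives (2*x - 3*z) dy ∧ dz ∧ dw
  d(-2*w*x - w*z - x*z) includes (∂/∂x)(-2*w*x - w*z - x*z) dx = (-2*w - z) dx, which multiplied by dy ∧ dw gives (-2*w - z) dx ∧ dy ∧ dw
  d(-2*w*x - w*z - x*z) includes (∂/∂z)(-2*w*x - w*z - x*z) dz = (-w - x) dz, which multiplied by dy ∧ dw gives (w + x) dy ∧ dz ∧ dw
  d(y*(3*w - x)) includes (∂/∂x)(y*(3*w - x)) dx = (-y) dx, which multiplied by dz ∧ dw gives (-y) dx ∧ dz ∧ dw
  d(y*(3*w - x)) includes (∂/∂y)(y*(3*w - x)) dy = (3*w - x) dy, which multiplied by dz ∧ dw gives (3*w - x) dy ∧ dz ∧ dw
Collecting like 3-forms: d(omega) = (-3*w + z) dx ∧ dy ∧ dw + (y + 6*z) dx ∧ dz ∧ dw + (2*w) dx ∧ dy ∧ dz + (4*w + 2*x - 3*z) dy ∧ dz ∧ dw.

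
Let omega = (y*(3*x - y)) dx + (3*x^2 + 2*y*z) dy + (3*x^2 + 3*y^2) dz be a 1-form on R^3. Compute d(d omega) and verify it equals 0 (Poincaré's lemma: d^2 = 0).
d(d omega) = 0

Step 1: d omega = sum_{i<j} (∂f_j/∂x_i - ∂f_i/∂x_j) dx_i ∧ dx_j:
  coeff of dx ∧ dy: 3*x + 2*y
  coeff of dx ∧ dz: 6*x
  coeff of dy ∧ dz: 4*y
Step 2: Apply d again to each 2-form coefficient. The only possible 3-form in R^3 is dx ∧ dy ∧ dz, with coefficient
  ∂(coeff of dy∧dz)/∂x - ∂(coeff of dx∧dz)/∂y + ∂(coeff of dx∧dy)/∂z
  = ∂/∂x (4*y) - ∂/∂y (6*x) + ∂/∂z (3*x + 2*y).
Each of these terms simplifies to sums of mixed partials that cancel in pairs. The result is 0 (by equality of mixed partials for smooth functions — Schwarz / Clairaut).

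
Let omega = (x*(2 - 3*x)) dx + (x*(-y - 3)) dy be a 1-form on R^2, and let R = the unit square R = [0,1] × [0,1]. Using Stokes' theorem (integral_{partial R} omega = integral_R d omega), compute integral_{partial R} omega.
integral_(partial R) omega = -7/2

Stokes: integral_partial_R omega = integral_R d omega with d omega = (∂Q/∂x - ∂P/∂y) dx ∧ dy.
  ∂Q/∂x = -y - 3
  ∂P/∂y = 0
  integrand = ∂Q/∂x - ∂P/∂y = -y - 3.
Integrating over R: integral_0^1 integral_0^1 (-y - 3) dx dy = -7/2.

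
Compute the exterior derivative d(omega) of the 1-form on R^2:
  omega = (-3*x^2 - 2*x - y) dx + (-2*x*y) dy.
d(omega) = (1 - 2*y) dx ∧ dy

For a 1-form omega = sum_i f_i dx_i, the exterior derivative is
  d(omega) = sum_{i < j} (∂f_j/∂x_i - ∂f_i/∂x_j) dx_i ∧ dx_j.
  coefficient of dx ∧ dy: ∂f_2/∂x - ∂f_1/∂y = ∂(-2*x*y)/∂x - ∂(-3*x^2 - 2*x - y)/∂y = 1 - 2*y
Assembling: d(omega) = (1 - 2*y) dx ∧ dy.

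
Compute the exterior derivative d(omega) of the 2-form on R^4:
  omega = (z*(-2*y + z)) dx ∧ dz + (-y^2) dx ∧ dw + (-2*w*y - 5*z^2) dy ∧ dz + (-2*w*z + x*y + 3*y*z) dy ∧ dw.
d(omega) = (2*z) dx ∧ dy ∧ dz + (3*y) dx ∧ dy ∧ dw + (2*w - 5*y) dy ∧ dz ∧ dw

For a 2-form omega = sum_{i<j} g_{ij} dx_i ∧ dx_j, the exterior derivative is
  d(omega) = sum_{i<j} d(g_{ij}) ∧ dx_i ∧ dx_j = sum_{i<j, k} (∂g_{ij}/∂x_k) dx_k ∧ dx_i ∧ dx_j.
Expand each term, using dx_k ∧ dx_i ∧ dx_j = sgn(permutation) dx_{(a)} ∧ dx_{(b)} ∧ dx_{(c)} with (a < b < c) sorted:
  d(z*(-2*y + z)) includes (∂/∂y)(z*(-2*y + z)) dy = (-2*z) dy, which multiplied by dx ∧ dz gives (2*z) dx ∧ dy ∧ dz
  d(-y^2) includes (∂/∂y)(-y^2) dy = (-2*y) dy, which multiplied by dx ∧ dw gives (2*y) dx ∧ dy ∧ dw
  d(-2*w*y - 5*z^2) includes (∂/∂w)(-2*w*y - 5*z^2) dw = (-2*y) dw, which multiplied by dy ∧ dz gives (-2*y) dy ∧ dz ∧ dw
  d(-2*w*z + x*y + 3*y*z) includes (∂/∂x)(-2*w*z + x*y + 3*y*z) dx = (y) dx, which multiplied by dy ∧ dw gives (y) dx ∧ dy ∧ dw
  d(-2*w*z + x*y + 3*y*z) includes (∂/∂z)(-2*w*z + x*y + 3*y*z) dz = (-2*w + 3*y) dz, which multiplied by dy ∧ dw gives (2*w - 3*y) dy ∧ dz ∧ dw
Collecting like 3-forms: d(omega) = (2*z) dx ∧ dy ∧ dz + (3*y) dx ∧ dy ∧ dw + (2*w - 5*y) dy ∧ dz ∧ dw.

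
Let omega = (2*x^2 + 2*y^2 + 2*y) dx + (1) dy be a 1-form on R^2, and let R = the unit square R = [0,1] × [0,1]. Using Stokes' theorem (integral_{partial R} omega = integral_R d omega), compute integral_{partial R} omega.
integral_(partial R) omega = -4

Stokes: integral_partial_R omega = integral_R d omega with d omega = (∂Q/∂x - ∂P/∂y) dx ∧ dy.
  ∂Q/∂x = 0
  ∂P/∂y = 4*y + 2
  integrand = ∂Q/∂x - ∂P/∂y = -4*y - 2.
Integrating over R: integral_0^1 integral_0^1 (-4*y - 2) dx dy = -4.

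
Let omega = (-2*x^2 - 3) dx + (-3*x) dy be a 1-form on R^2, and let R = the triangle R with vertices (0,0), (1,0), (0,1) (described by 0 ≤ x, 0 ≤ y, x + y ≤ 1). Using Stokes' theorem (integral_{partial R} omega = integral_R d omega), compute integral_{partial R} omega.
integral_(partial R) omega = -3/2

Stokes: integral_partial_R omega = integral_R d omega with d omega = (∂Q/∂x - ∂P/∂y) dx ∧ dy.
  ∂Q/∂x = -3
  ∂P/∂y = 0
  integrand = ∂Q/∂x - ∂P/∂y = -3.
Integrating over R: integral_0^1 integral_0^{1-x} (-3) dy dx = -3/2.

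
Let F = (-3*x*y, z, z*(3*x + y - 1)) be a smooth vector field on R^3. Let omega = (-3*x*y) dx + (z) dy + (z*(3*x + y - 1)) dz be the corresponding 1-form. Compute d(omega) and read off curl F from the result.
d(omega) = (z - 1) dy ∧ dz + (-3*z) dz ∧ dx + (3*x) dx ∧ dy; curl F = (z - 1, -3*z, 3*x)

d omega = sum_{i<j} (∂f_j/∂x_i - ∂f_i/∂x_j) dx_i ∧ dx_j. Under the identification (dy ∧ dz, dz ∧ dx, dx ∧ dy) ↔ (e_x, e_y, e_z), the coefficients are exactly the components of curl F. Compute:
  ∂R/∂y - ∂Q/∂z = (z) - (1) = z - 1
  ∂P/∂z - ∂R/∂x = (0) - (3*z) = -3*z
  ∂Q/∂x - ∂P/∂y = (0) - (-3*x) = 3*x.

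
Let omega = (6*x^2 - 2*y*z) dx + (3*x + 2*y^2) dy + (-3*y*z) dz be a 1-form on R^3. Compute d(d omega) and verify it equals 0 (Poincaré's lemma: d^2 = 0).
d(d omega) = 0

Step 1: d omega = sum_{i<j} (∂f_j/∂x_i - ∂f_i/∂x_j) dx_i ∧ dx_j:
  coeff of dx ∧ dy: 2*z + 3
  coeff of dx ∧ dz: 2*y
  coeff of dy ∧ dz: -3*z
Step 2: Apply d again to each 2-form coefficient. The only possible 3-form in R^3 is dx ∧ dy ∧ dz, with coefficient
  ∂(coeff of dy∧dz)/∂x - ∂(coeff of dx∧dz)/∂y + ∂(coeff of dx∧dy)/∂z
  = ∂/∂x (-3*z) - ∂/∂y (2*y) + ∂/∂z (2*z + 3).
Each of these terms simplifies to sums of mixed partials that cancel in pairs. The result is 0 (by equality of mixed partials for smooth functions — Schwarz / Clairaut).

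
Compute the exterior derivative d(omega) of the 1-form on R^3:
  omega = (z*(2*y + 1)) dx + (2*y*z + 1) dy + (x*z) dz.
d(omega) = (-2*z) dx ∧ dy + (-2*y + z - 1) dx ∧ dz + (-2*y) dy ∧ dz

For a 1-form omega = sum_i f_i dx_i, the exterior derivative is
  d(omega) = sum_{i < j} (∂f_j/∂x_i - ∂f_i/∂x_j) dx_i ∧ dx_j.
  coefficient of dx ∧ dy: ∂f_2/∂x - ∂f_1/∂y = ∂(2*y*z + 1)/∂x - ∂(z*(2*y + 1))/∂y = -2*z
  coefficient of dx ∧ dz: ∂f_3/∂x - ∂f_1/∂z = ∂(x*z)/∂x - ∂(z*(2*y + 1))/∂z = -2*y + z - 1
  coefficient of dy ∧ dz: ∂f_3/∂y - ∂f_2/∂z = ∂(x*z)/∂y - ∂(2*y*z + 1)/∂z = -2*y
Assembling: d(omega) = (-2*z) dx ∧ dy + (-2*y + z - 1) dx ∧ dz + (-2*y) dy ∧ dz.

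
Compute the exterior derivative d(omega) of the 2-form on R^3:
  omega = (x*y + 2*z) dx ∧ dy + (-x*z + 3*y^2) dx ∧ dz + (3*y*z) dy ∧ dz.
d(omega) = (2 - 6*y) dx ∧ dy ∧ dz

For a 2-form omega = sum_{i<j} g_{ij} dx_i ∧ dx_j, the exterior derivative is
  d(omega) = sum_{i<j} d(g_{ij}) ∧ dx_i ∧ dx_j = sum_{i<j, k} (∂g_{ij}/∂x_k) dx_k ∧ dx_i ∧ dx_j.
Expand each term, using dx_k ∧ dx_i ∧ dx_j = sgn(permutation) dx_{(a)} ∧ dx_{(b)} ∧ dx_{(c)} with (a < b < c) sorted:
  d(x*y + 2*z) includes (∂/∂z)(x*y + 2*z) dz = (2) dz, which multiplied by dx ∧ dy gives (2) dx ∧ dy ∧ dz
  d(-x*z + 3*y^2) includes (∂/∂y)(-x*z + 3*y^2) dy = (6*y) dy, which multiplied by dx ∧ dz gives (-6*y) dx ∧ dy ∧ dz
Collecting like 3-forms: d(omega) = (2 - 6*y) dx ∧ dy ∧ dz.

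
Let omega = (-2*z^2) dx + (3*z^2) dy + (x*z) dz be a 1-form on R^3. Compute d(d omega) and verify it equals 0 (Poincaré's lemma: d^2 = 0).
d(d omega) = 0

Step 1: d omega = sum_{i<j} (∂f_j/∂x_i - ∂f_i/∂x_j) dx_i ∧ dx_j:
  coeff of dx ∧ dy: 0
  coeff of dx ∧ dz: 5*z
  coeff of dy ∧ dz: -6*z
Step 2: Apply d again to each 2-form coefficient. The only possible 3-form in R^3 is dx ∧ dy ∧ dz, with coefficient
  ∂(coeff of dy∧dz)/∂x - ∂(coeff of dx∧dz)/∂y + ∂(coeff of dx∧dy)/∂z
  = ∂/∂x (-6*z) - ∂/∂y (5*z) + ∂/∂z (0).
Each of these terms simplifies to sums of mixed partials that cancel in pairs. The result is 0 (by equality of mixed partials for smooth functions — Schwarz / Clairaut).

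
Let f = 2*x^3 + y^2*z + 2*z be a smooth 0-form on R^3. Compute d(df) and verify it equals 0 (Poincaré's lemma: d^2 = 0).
d(df) = 0

Step 1: df = sum_i (∂f/∂x_i) dx_i = (6*x^2) dx + (2*y*z) dy + (y^2 + 2) dz.
Step 2: Apply d again. Using the 1-form formula, the coefficient of dx ∧ dy in d(df) is ∂^2 f/∂x ∂y - ∂^2 f/∂y ∂x = (0) - (0) = 0 (equality of mixed partials for smooth f).
Similarly for dx ∧ dz and dy ∧ dz — all coefficients vanish. So d(df) = 0.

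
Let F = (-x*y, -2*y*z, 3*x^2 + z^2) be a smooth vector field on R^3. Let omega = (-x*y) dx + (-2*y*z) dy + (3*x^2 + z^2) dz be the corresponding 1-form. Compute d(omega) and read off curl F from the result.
d(omega) = (2*y) dy ∧ dz + (-6*x) dz ∧ dx + (x) dx ∧ dy; curl F = (2*y, -6*x, x)

d omega = sum_{i<j} (∂f_j/∂x_i - ∂f_i/∂x_j) dx_i ∧ dx_j. Under the identification (dy ∧ dz, dz ∧ dx, dx ∧ dy) ↔ (e_x, e_y, e_z), the coefficients are exactly the components of curl F. Compute:
  ∂R/∂y - ∂Q/∂z = (0) - (-2*y) = 2*y
  ∂P/∂z - ∂R/∂x = (0) - (6*x) = -6*x
  ∂Q/∂x - ∂P/∂y = (0) - (-x) = x.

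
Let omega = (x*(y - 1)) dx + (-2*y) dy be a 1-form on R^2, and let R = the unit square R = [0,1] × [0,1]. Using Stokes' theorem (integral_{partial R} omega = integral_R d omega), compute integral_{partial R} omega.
integral_(partial R) omega = -1/2

Stokes: integral_partial_R omega = integral_R d omega with d omega = (∂Q/∂x - ∂P/∂y) dx ∧ dy.
  ∂Q/∂x = 0
  ∂P/∂y = x
  integrand = ∂Q/∂x - ∂P/∂y = -x.
Integrating over R: integral_0^1 integral_0^1 (-x) dx dy = -1/2.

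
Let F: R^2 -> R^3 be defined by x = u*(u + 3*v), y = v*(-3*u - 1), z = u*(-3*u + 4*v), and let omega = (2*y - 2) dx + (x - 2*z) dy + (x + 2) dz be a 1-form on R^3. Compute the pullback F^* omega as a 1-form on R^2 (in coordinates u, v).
F^* omega = (-6*u^3 - 47*u^2*v + 9*u*v^2 - 4*u*v - 16*u - 6*v^2 + 2*v) du + (u*(-17*u^2 + 9*u*v - 7*u - v + 2)) dv

Using F^*(f dg) = (f ∘ F) d(g ∘ F), substitute each coordinate x_i by F_i(u, v) in f_i, and replace dx_i by d F_i = (∂F_i/∂u) du + (∂F_i/∂v) dv.
  For the x component: f_1(F) = -6*u*v - 2*v - 2; d F_1 = (2*u + 3*v) du + (3*u) dv
  For the y component: f_2(F) = u*(7*u - 5*v); d F_2 = (-3*v) du + (-3*u - 1) dv
  For the z component: f_3(F) = u^2 + 3*u*v + 2; d F_3 = (-6*u + 4*v) du + (4*u) dv
Combining and collecting du, dv coefficients:
  coeff of du: -6*u^3 - 47*u^2*v + 9*u*v^2 - 4*u*v - 16*u - 6*v^2 + 2*v
  coeff of dv: u*(-17*u^2 + 9*u*v - 7*u - v + 2)
F^* omega = (-6*u^3 - 47*u^2*v + 9*u*v^2 - 4*u*v - 16*u - 6*v^2 + 2*v) du + (u*(-17*u^2 + 9*u*v - 7*u - v + 2)) dv.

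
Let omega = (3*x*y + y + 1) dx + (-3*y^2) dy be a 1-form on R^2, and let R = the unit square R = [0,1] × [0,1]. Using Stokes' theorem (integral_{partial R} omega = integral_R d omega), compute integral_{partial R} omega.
integral_(partial R) omega = -5/2

Stokes: integral_partial_R omega = integral_R d omega with d omega = (∂Q/∂x - ∂P/∂y) dx ∧ dy.
  ∂Q/∂x = 0
  ∂P/∂y = 3*x + 1
  integrand = ∂Q/∂x - ∂P/∂y = -3*x - 1.
Integrating over R: integral_0^1 integral_0^1 (-3*x - 1) dx dy = -5/2.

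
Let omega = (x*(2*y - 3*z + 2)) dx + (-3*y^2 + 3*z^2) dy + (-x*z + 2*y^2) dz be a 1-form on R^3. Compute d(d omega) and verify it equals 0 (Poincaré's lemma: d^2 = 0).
d(d omega) = 0

Step 1: d omega = sum_{i<j} (∂f_j/∂x_i - ∂f_i/∂x_j) dx_i ∧ dx_j:
  coeff of dx ∧ dy: -2*x
  coeff of dx ∧ dz: 3*x - z
  coeff of dy ∧ dz: 4*y - 6*z
Step 2: Apply d again to each 2-form coefficient. The only possible 3-form in R^3 is dx ∧ dy ∧ dz, with coefficient
  ∂(coeff of dy∧dz)/∂x - ∂(coeff of dx∧dz)/∂y + ∂(coeff of dx∧dy)/∂z
  = ∂/∂x (4*y - 6*z) - ∂/∂y (3*x - z) + ∂/∂z (-2*x).
Each of these terms simplifies to sums of mixed partials that cancel in pairs. The result is 0 (by equality of mixed partials for smooth functions — Schwarz / Clairaut).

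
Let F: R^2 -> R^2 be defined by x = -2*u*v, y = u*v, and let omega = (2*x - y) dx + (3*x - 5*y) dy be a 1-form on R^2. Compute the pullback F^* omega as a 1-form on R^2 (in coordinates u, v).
F^* omega = (-u*v^2) du + (-u^2*v) dv

Using F^*(f dg) = (f ∘ F) d(g ∘ F), substitute each coordinate x_i by F_i(u, v) in f_i, and replace dx_i by d F_i = (∂F_i/∂u) du + (∂F_i/∂v) dv.
  For the x component: f_1(F) = -5*u*v; d F_1 = (-2*v) du + (-2*u) dv
  For the y component: f_2(F) = -11*u*v; d F_2 = (v) du + (u) dv
Combining and collecting du, dv coefficients:
  coeff of du: -u*v^2
  coeff of dv: -u^2*v
F^* omega = (-u*v^2) du + (-u^2*v) dv.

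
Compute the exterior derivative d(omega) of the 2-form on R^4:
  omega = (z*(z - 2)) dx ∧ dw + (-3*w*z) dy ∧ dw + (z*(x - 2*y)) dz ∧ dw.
d(omega) = (2 - z) dx ∧ dz ∧ dw + (3*w - 2*z) dy ∧ dz ∧ dw

For a 2-form omega = sum_{i<j} g_{ij} dx_i ∧ dx_j, the exterior derivative is
  d(omega) = sum_{i<j} d(g_{ij}) ∧ dx_i ∧ dx_j = sum_{i<j, k} (∂g_{ij}/∂x_k) dx_k ∧ dx_i ∧ dx_j.
Expand each term, using dx_k ∧ dx_i ∧ dx_j = sgn(permutation) dx_{(a)} ∧ dx_{(b)} ∧ dx_{(c)} with (a < b < c) sorted:
  d(z*(z - 2)) includes (∂/∂z)(z*(z - 2)) dz = (2*z - 2) dz, which multiplied by dx ∧ dw gives (2 - 2*z) dx ∧ dz ∧ dw
  d(-3*w*z) includes (∂/∂z)(-3*w*z) dz = (-3*w) dz, which multiplied by dy ∧ dw gives (3*w) dy ∧ dz ∧ dw
  d(z*(x - 2*y)) includes (∂/∂x)(z*(x - 2*y)) dx = (z) dx, which multiplied by dz ∧ dw gives (z) dx ∧ dz ∧ dw
  d(z*(x - 2*y)) includes (∂/∂y)(z*(x - 2*y)) dy = (-2*z) dy, which multiplied by dz ∧ dw gives (-2*z) dy ∧ dz ∧ dw
Collecting like 3-forms: d(omega) = (2 - z) dx ∧ dz ∧ dw + (3*w - 2*z) dy ∧ dz ∧ dw.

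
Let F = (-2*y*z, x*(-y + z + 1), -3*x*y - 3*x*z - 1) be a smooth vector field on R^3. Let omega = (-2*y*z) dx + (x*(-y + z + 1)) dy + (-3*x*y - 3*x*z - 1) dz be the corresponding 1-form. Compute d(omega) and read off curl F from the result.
d(omega) = (-4*x) dy ∧ dz + (y + 3*z) dz ∧ dx + (-y + 3*z + 1) dx ∧ dy; curl F = (-4*x, y + 3*z, -y + 3*z + 1)

d omega = sum_{i<j} (∂f_j/∂x_i - ∂f_i/∂x_j) dx_i ∧ dx_j. Under the identification (dy ∧ dz, dz ∧ dx, dx ∧ dy) ↔ (e_x, e_y, e_z), the coefficients are exactly the components of curl F. Compute:
  ∂R/∂y - ∂Q/∂z = (-3*x) - (x) = -4*x
  ∂P/∂z - ∂R/∂x = (-2*y) - (-3*y - 3*z) = y + 3*z
  ∂Q/∂x - ∂P/∂y = (-y + z + 1) - (-2*z) = -y + 3*z + 1.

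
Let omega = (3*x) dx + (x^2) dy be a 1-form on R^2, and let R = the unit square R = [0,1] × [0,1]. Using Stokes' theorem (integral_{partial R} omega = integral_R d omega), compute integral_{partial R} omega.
integral_(partial R) omega = 1

Stokes: integral_partial_R omega = integral_R d omega with d omega = (∂Q/∂x - ∂P/∂y) dx ∧ dy.
  ∂Q/∂x = 2*x
  ∂P/∂y = 0
  integrand = ∂Q/∂x - ∂P/∂y = 2*x.
Integrating over R: integral_0^1 integral_0^1 (2*x) dx dy = 1.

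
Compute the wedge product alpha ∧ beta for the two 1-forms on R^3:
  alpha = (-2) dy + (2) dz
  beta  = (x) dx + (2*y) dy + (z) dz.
alpha ∧ beta = (2*x) dx ∧ dy + (-4*y - 2*z) dy ∧ dz + (-2*x) dx ∧ dz

Distribute the wedge, using dx_i ∧ dx_j = -dx_j ∧ dx_i and dx_i ∧ dx_i = 0. For each pair (i, j) with i < j, the coefficient of dx_i ∧ dx_j in alpha ∧ beta is (alpha_i * beta_j - alpha_j * beta_i). Collecting: alpha ∧ beta = (2*x) dx ∧ dy + (-4*y - 2*z) dy ∧ dz + (-2*x) dx ∧ dz.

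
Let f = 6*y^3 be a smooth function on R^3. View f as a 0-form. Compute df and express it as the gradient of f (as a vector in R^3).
df = (0) dx + (18*y^2) dy + (0) dz; grad f = (0, 18*y^2, 0)

For a 0-form f, d f = (∂f/∂x) dx + (∂f/∂y) dy + (∂f/∂z) dz. The components of the vector representation are exactly the entries of grad f in Cartesian coordinates:
  ∂f/∂x = 0
  ∂f/∂y = 18*y^2
  ∂f/∂z = 0.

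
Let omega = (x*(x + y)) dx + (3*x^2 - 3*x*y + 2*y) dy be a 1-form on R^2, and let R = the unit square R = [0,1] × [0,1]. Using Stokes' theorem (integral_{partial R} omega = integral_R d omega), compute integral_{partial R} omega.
integral_(partial R) omega = 1

Stokes: integral_partial_R omega = integral_R d omega with d omega = (∂Q/∂x - ∂P/∂y) dx ∧ dy.
  ∂Q/∂x = 6*x - 3*y
  ∂P/∂y = x
  integrand = ∂Q/∂x - ∂P/∂y = 5*x - 3*y.
Integrating over R: integral_0^1 integral_0^1 (5*x - 3*y) dx dy = 1.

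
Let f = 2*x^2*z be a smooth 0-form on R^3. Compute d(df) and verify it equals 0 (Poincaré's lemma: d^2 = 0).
d(df) = 0

Step 1: df = sum_i (∂f/∂x_i) dx_i = (4*x*z) dx + (0) dy + (2*x^2) dz.
Step 2: Apply d again. Using the 1-form formula, the coefficient of dx ∧ dy in d(df) is ∂^2 f/∂x ∂y - ∂^2 f/∂y ∂x = (0) - (0) = 0 (equality of mixed partials for smooth f).
Similarly for dx ∧ dz and dy ∧ dz — all coefficients vanish. So d(df) = 0.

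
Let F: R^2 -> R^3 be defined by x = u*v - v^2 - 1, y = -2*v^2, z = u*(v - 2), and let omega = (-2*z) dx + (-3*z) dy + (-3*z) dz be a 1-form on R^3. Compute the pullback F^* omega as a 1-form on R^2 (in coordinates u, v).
F^* omega = (u*(-5*v^2 + 16*v - 12)) du + (u*(-5*u*v + 10*u + 16*v^2 - 32*v)) dv

Using F^*(f dg) = (f ∘ F) d(g ∘ F), substitute each coordinate x_i by F_i(u, v) in f_i, and replace dx_i by d F_i = (∂F_i/∂u) du + (∂F_i/∂v) dv.
  For the x component: f_1(F) = 2*u*(2 - v); d F_1 = (v) du + (u - 2*v) dv
  For the y component: f_2(F) = 3*u*(2 - v); d F_2 = (0) du + (-4*v) dv
  For the z component: f_3(F) = 3*u*(2 - v); d F_3 = (v - 2) du + (u) dv
Combining and collecting du, dv coefficients:
  coeff of du: u*(-5*v^2 + 16*v - 12)
  coeff of dv: u*(-5*u*v + 10*u + 16*v^2 - 32*v)
F^* omega = (u*(-5*v^2 + 16*v - 12)) du + (u*(-5*u*v + 10*u + 16*v^2 - 32*v)) dv.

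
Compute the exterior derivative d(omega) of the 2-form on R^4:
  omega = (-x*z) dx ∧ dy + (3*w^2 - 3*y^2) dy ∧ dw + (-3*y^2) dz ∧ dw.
d(omega) = (-x) dx ∧ dy ∧ dz + (-6*y) dy ∧ dz ∧ dw

For a 2-form omega = sum_{i<j} g_{ij} dx_i ∧ dx_j, the exterior derivative is
  d(omega) = sum_{i<j} d(g_{ij}) ∧ dx_i ∧ dx_j = sum_{i<j, k} (∂g_{ij}/∂x_k) dx_k ∧ dx_i ∧ dx_j.
Expand each term, using dx_k ∧ dx_i ∧ dx_j = sgn(permutation) dx_{(a)} ∧ dx_{(b)} ∧ dx_{(c)} with (a < b < c) sorted:
  d(-x*z) includes (∂/∂z)(-x*z) dz = (-x) dz, which multiplied by dx ∧ dy gives (-x) dx ∧ dy ∧ dz
  d(-3*y^2) includes (∂/∂y)(-3*y^2) dy = (-6*y) dy, which multiplied by dz ∧ dw gives (-6*y) dy ∧ dz ∧ dw
Collecting like 3-forms: d(omega) = (-x) dx ∧ dy ∧ dz + (-6*y) dy ∧ dz ∧ dw.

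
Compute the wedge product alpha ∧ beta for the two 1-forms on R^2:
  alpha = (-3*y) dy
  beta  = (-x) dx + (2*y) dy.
alpha ∧ beta = (-3*x*y) dx ∧ dy

Distribute the wedge, using dx_i ∧ dx_j = -dx_j ∧ dx_i and dx_i ∧ dx_i = 0. For each pair (i, j) with i < j, the coefficient of dx_i ∧ dx_j in alpha ∧ beta is (alpha_i * beta_j - alpha_j * beta_i). Collecting: alpha ∧ beta = (-3*x*y) dx ∧ dy.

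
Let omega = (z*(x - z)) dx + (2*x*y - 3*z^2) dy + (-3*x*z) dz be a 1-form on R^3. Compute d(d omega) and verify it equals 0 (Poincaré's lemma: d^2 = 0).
d(d omega) = 0

Step 1: d omega = sum_{i<j} (∂f_j/∂x_i - ∂f_i/∂x_j) dx_i ∧ dx_j:
  coeff of dx ∧ dy: 2*y
  coeff of dx ∧ dz: -x - z
  coeff of dy ∧ dz: 6*z
Step 2: Apply d again to each 2-form coefficient. The only possible 3-form in R^3 is dx ∧ dy ∧ dz, with coefficient
  ∂(coeff of dy∧dz)/∂x - ∂(coeff of dx∧dz)/∂y + ∂(coeff of dx∧dy)/∂z
  = ∂/∂x (6*z) - ∂/∂y (-x - z) + ∂/∂z (2*y).
Each of these terms simplifies to sums of mixed partials that cancel in pairs. The result is 0 (by equality of mixed partials for smooth functions — Schwarz / Clairaut).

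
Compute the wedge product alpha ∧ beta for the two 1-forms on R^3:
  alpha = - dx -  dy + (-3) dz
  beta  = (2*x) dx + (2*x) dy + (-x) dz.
alpha ∧ beta = (7*x) dx ∧ dz + (7*x) dy ∧ dz

Distribute the wedge, using dx_i ∧ dx_j = -dx_j ∧ dx_i and dx_i ∧ dx_i = 0. For each pair (i, j) with i < j, the coefficient of dx_i ∧ dx_j in alpha ∧ beta is (alpha_i * beta_j - alpha_j * beta_i). Collecting: alpha ∧ beta = (7*x) dx ∧ dz + (7*x) dy ∧ dz.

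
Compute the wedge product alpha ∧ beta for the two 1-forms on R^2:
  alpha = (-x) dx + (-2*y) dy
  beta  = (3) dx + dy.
alpha ∧ beta = (-x + 6*y) dx ∧ dy

Distribute the wedge, using dx_i ∧ dx_j = -dx_j ∧ dx_i and dx_i ∧ dx_i = 0. For each pair (i, j) with i < j, the coefficient of dx_i ∧ dx_j in alpha ∧ beta is (alpha_i * beta_j - alpha_j * beta_i). Collecting: alpha ∧ beta = (-x + 6*y) dx ∧ dy.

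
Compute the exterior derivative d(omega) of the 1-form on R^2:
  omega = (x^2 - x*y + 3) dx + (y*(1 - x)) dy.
d(omega) = (x - y) dx ∧ dy

For a 1-form omega = sum_i f_i dx_i, the exterior derivative is
  d(omega) = sum_{i < j} (∂f_j/∂x_i - ∂f_i/∂x_j) dx_i ∧ dx_j.
  coefficient of dx ∧ dy: ∂f_2/∂x - ∂f_1/∂y = ∂(y*(1 - x))/∂x - ∂(x^2 - x*y + 3)/∂y = x - y
Assembling: d(omega) = (x - y) dx ∧ dy.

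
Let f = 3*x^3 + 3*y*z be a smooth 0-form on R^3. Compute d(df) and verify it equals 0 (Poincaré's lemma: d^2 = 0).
d(df) = 0

Step 1: df = sum_i (∂f/∂x_i) dx_i = (9*x^2) dx + (3*z) dy + (3*y) dz.
Step 2: Apply d again. Using the 1-form formula, the coefficient of dx ∧ dy in d(df) is ∂^2 f/∂x ∂y - ∂^2 f/∂y ∂x = (0) - (0) = 0 (equality of mixed partials for smooth f).
Similarly for dx ∧ dz and dy ∧ dz — all coefficients vanish. So d(df) = 0.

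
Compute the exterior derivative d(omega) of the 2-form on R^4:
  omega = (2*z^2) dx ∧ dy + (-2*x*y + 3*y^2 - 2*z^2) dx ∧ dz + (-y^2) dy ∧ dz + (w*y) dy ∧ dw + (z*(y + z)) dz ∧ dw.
d(omega) = (2*x - 6*y + 4*z) dx ∧ dy ∧ dz + (z) dy ∧ dz ∧ dw

For a 2-form omega = sum_{i<j} g_{ij} dx_i ∧ dx_j, the exterior derivative is
  d(omega) = sum_{i<j} d(g_{ij}) ∧ dx_i ∧ dx_j = sum_{i<j, k} (∂g_{ij}/∂x_k) dx_k ∧ dx_i ∧ dx_j.
Expand each term, using dx_k ∧ dx_i ∧ dx_j = sgn(permutation) dx_{(a)} ∧ dx_{(b)} ∧ dx_{(c)} with (a < b < c) sorted:
  d(2*z^2) includes (∂/∂z)(2*z^2) dz = (4*z) dz, which multiplied by dx ∧ dy gives (4*z) dx ∧ dy ∧ dz
  d(-2*x*y + 3*y^2 - 2*z^2) includes (∂/∂y)(-2*x*y + 3*y^2 - 2*z^2) dy = (-2*x + 6*y) dy, which multiplied by dx ∧ dz gives (2*x - 6*y) dx ∧ dy ∧ dz
  d(z*(y + z)) includes (∂/∂y)(z*(y + z)) dy = (z) dy, which multiplied by dz ∧ dw gives (z) dy ∧ dz ∧ dw
Collecting like 3-forms: d(omega) = (2*x - 6*y + 4*z) dx ∧ dy ∧ dz + (z) dy ∧ dz ∧ dw.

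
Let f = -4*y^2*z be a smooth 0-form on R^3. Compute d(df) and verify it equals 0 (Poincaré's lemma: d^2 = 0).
d(df) = 0

Step 1: df = sum_i (∂f/∂x_i) dx_i = (0) dx + (-8*y*z) dy + (-4*y^2) dz.
Step 2: Apply d again. Using the 1-form formula, the coefficient of dx ∧ dy in d(df) is ∂^2 f/∂x ∂y - ∂^2 f/∂y ∂x = (0) - (0) = 0 (equality of mixed partials for smooth f).
Similarly for dx ∧ dz and dy ∧ dz — all coefficients vanish. So d(df) = 0.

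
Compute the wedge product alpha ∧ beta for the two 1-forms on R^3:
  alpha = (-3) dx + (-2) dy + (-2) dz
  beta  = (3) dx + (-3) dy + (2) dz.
alpha ∧ beta = (15) dx ∧ dy + (-10) dy ∧ dz

Distribute the wedge, using dx_i ∧ dx_j = -dx_j ∧ dx_i and dx_i ∧ dx_i = 0. For each pair (i, j) with i < j, the coefficient of dx_i ∧ dx_j in alpha ∧ beta is (alpha_i * beta_j - alpha_j * beta_i). Collecting: alpha ∧ beta = (15) dx ∧ dy + (-10) dy ∧ dz.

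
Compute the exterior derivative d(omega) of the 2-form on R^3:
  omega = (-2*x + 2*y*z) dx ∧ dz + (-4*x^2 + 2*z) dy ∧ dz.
d(omega) = (-8*x - 2*z) dx ∧ dy ∧ dz

For a 2-form omega = sum_{i<j} g_{ij} dx_i ∧ dx_j, the exterior derivative is
  d(omega) = sum_{i<j} d(g_{ij}) ∧ dx_i ∧ dx_j = sum_{i<j, k} (∂g_{ij}/∂x_k) dx_k ∧ dx_i ∧ dx_j.
Expand each term, using dx_k ∧ dx_i ∧ dx_j = sgn(permutation) dx_{(a)} ∧ dx_{(b)} ∧ dx_{(c)} with (a < b < c) sorted:
  d(-2*x + 2*y*z) includes (∂/∂y)(-2*x + 2*y*z) dy = (2*z) dy, which multiplied by dx ∧ dz gives (-2*z) dx ∧ dy ∧ dz
  d(-4*x^2 + 2*z) includes (∂/∂x)(-4*x^2 + 2*z) dx = (-8*x) dx, which multiplied by dy ∧ dz gives (-8*x) dx ∧ dy ∧ dz
Collecting like 3-forms: d(omega) = (-8*x - 2*z) dx ∧ dy ∧ dz.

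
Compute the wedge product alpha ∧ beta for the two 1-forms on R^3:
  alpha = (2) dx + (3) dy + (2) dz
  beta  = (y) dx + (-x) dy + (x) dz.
alpha ∧ beta = (-2*x - 3*y) dx ∧ dy + (2*x - 2*y) dx ∧ dz + (5*x) dy ∧ dz

Distribute the wedge, using dx_i ∧ dx_j = -dx_j ∧ dx_i and dx_i ∧ dx_i = 0. For each pair (i, j) with i < j, the coefficient of dx_i ∧ dx_j in alpha ∧ beta is (alpha_i * beta_j - alpha_j * beta_i). Collecting: alpha ∧ beta = (-2*x - 3*y) dx ∧ dy + (2*x - 2*y) dx ∧ dz + (5*x) dy ∧ dz.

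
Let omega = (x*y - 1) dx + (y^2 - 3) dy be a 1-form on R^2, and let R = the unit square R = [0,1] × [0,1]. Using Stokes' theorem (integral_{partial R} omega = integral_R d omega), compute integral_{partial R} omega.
integral_(partial R) omega = -1/2

Stokes: integral_partial_R omega = integral_R d omega with d omega = (∂Q/∂x - ∂P/∂y) dx ∧ dy.
  ∂Q/∂x = 0
  ∂P/∂y = x
  integrand = ∂Q/∂x - ∂P/∂y = -x.
Integrating over R: integral_0^1 integral_0^1 (-x) dx dy = -1/2.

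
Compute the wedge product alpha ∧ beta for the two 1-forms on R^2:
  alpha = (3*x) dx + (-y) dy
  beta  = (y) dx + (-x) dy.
alpha ∧ beta = (-3*x^2 + y^2) dx ∧ dy

Distribute the wedge, using dx_i ∧ dx_j = -dx_j ∧ dx_i and dx_i ∧ dx_i = 0. For each pair (i, j) with i < j, the coefficient of dx_i ∧ dx_j in alpha ∧ beta is (alpha_i * beta_j - alpha_j * beta_i). Collecting: alpha ∧ beta = (-3*x^2 + y^2) dx ∧ dy.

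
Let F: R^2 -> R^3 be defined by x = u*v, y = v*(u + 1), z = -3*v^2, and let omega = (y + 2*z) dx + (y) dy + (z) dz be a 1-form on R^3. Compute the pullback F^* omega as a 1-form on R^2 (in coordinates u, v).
F^* omega = (2*v^2*(u - 3*v + 1)) du + (v*(2*u^2 - 6*u*v + 3*u + 18*v^2 + 1)) dv

Using F^*(f dg) = (f ∘ F) d(g ∘ F), substitute each coordinate x_i by F_i(u, v) in f_i, and replace dx_i by d F_i = (∂F_i/∂u) du + (∂F_i/∂v) dv.
  For the x component: f_1(F) = v*(u - 6*v + 1); d F_1 = (v) du + (u) dv
  For the y component: f_2(F) = v*(u + 1); d F_2 = (v) du + (u + 1) dv
  For the z component: f_3(F) = -3*v^2; d F_3 = (0) du + (-6*v) dv
Combining and collecting du, dv coefficients:
  coeff of du: 2*v^2*(u - 3*v + 1)
  coeff of dv: v*(2*u^2 - 6*u*v + 3*u + 18*v^2 + 1)
F^* omega = (2*v^2*(u - 3*v + 1)) du + (v*(2*u^2 - 6*u*v + 3*u + 18*v^2 + 1)) dv.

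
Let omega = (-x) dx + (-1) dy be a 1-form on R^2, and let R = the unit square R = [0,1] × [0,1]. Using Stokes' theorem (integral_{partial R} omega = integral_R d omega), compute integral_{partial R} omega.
integral_(partial R) omega = 0

Stokes: integral_partial_R omega = integral_R d omega with d omega = (∂Q/∂x - ∂P/∂y) dx ∧ dy.
  ∂Q/∂x = 0
  ∂P/∂y = 0
  integrand = ∂Q/∂x - ∂P/∂y = 0.
Integrating over R: integral_0^1 integral_0^1 (0) dx dy = 0.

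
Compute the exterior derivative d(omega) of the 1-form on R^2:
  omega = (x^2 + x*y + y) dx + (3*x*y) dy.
d(omega) = (-x + 3*y - 1) dx ∧ dy

For a 1-form omega = sum_i f_i dx_i, the exterior derivative is
  d(omega) = sum_{i < j} (∂f_j/∂x_i - ∂f_i/∂x_j) dx_i ∧ dx_j.
  coefficient of dx ∧ dy: ∂f_2/∂x - ∂f_1/∂y = ∂(3*x*y)/∂x - ∂(x^2 + x*y + y)/∂y = -x + 3*y - 1
Assembling: d(omega) = (-x + 3*y - 1) dx ∧ dy.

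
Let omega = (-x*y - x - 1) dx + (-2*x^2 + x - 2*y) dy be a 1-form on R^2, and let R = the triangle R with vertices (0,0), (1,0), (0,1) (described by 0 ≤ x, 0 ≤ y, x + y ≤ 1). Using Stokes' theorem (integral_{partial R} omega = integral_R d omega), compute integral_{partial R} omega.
integral_(partial R) omega = 0

Stokes: integral_partial_R omega = integral_R d omega with d omega = (∂Q/∂x - ∂P/∂y) dx ∧ dy.
  ∂Q/∂x = 1 - 4*x
  ∂P/∂y = -x
  integrand = ∂Q/∂x - ∂P/∂y = 1 - 3*x.
Integrating over R: integral_0^1 integral_0^{1-x} (1 - 3*x) dy dx = 0.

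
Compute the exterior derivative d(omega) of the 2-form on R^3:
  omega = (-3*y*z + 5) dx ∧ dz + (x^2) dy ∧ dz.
d(omega) = (2*x + 3*z) dx ∧ dy ∧ dz

For a 2-form omega = sum_{i<j} g_{ij} dx_i ∧ dx_j, the exterior derivative is
  d(omega) = sum_{i<j} d(g_{ij}) ∧ dx_i ∧ dx_j = sum_{i<j, k} (∂g_{ij}/∂x_k) dx_k ∧ dx_i ∧ dx_j.
Expand each term, using dx_k ∧ dx_i ∧ dx_j = sgn(permutation) dx_{(a)} ∧ dx_{(b)} ∧ dx_{(c)} with (a < b < c) sorted:
  d(-3*y*z + 5) includes (∂/∂y)(-3*y*z + 5) dy = (-3*z) dy, which multiplied by dx ∧ dz gives (3*z) dx ∧ dy ∧ dz
  d(x^2) includes (∂/∂x)(x^2) dx = (2*x) dx, which multiplied by dy ∧ dz gives (2*x) dx ∧ dy ∧ dz
Collecting like 3-forms: d(omega) = (2*x + 3*z) dx ∧ dy ∧ dz.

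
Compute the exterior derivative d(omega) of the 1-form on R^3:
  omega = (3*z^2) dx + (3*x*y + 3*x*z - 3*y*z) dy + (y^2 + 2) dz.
d(omega) = (3*y + 3*z) dx ∧ dy + (-6*z) dx ∧ dz + (-3*x + 5*y) dy ∧ dz

For a 1-form omega = sum_i f_i dx_i, the exterior derivative is
  d(omega) = sum_{i < j} (∂f_j/∂x_i - ∂f_i/∂x_j) dx_i ∧ dx_j.
  coefficient of dx ∧ dy: ∂f_2/∂x - ∂f_1/∂y = ∂(3*x*y + 3*x*z - 3*y*z)/∂x - ∂(3*z^2)/∂y = 3*y + 3*z
  coefficient of dx ∧ dz: ∂f_3/∂x - ∂f_1/∂z = ∂(y^2 + 2)/∂x - ∂(3*z^2)/∂z = -6*z
  coefficient of dy ∧ dz: ∂f_3/∂y - ∂f_2/∂z = ∂(y^2 + 2)/∂y - ∂(3*x*y + 3*x*z - 3*y*z)/∂z = -3*x + 5*y
Assembling: d(omega) = (3*y + 3*z) dx ∧ dy + (-6*z) dx ∧ dz + (-3*x + 5*y) dy ∧ dz.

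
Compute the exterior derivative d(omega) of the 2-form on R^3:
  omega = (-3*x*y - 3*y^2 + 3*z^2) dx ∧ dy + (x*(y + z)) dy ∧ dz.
d(omega) = (y + 7*z) dx ∧ dy ∧ dz

For a 2-form omega = sum_{i<j} g_{ij} dx_i ∧ dx_j, the exterior derivative is
  d(omega) = sum_{i<j} d(g_{ij}) ∧ dx_i ∧ dx_j = sum_{i<j, k} (∂g_{ij}/∂x_k) dx_k ∧ dx_i ∧ dx_j.
Expand each term, using dx_k ∧ dx_i ∧ dx_j = sgn(permutation) dx_{(a)} ∧ dx_{(b)} ∧ dx_{(c)} with (a < b < c) sorted:
  d(-3*x*y - 3*y^2 + 3*z^2) includes (∂/∂z)(-3*x*y - 3*y^2 + 3*z^2) dz = (6*z) dz, which multiplied by dx ∧ dy gives (6*z) dx ∧ dy ∧ dz
  d(x*(y + z)) includes (∂/∂x)(x*(y + z)) dx = (y + z) dx, which multiplied by dy ∧ dz gives (y + z) dx ∧ dy ∧ dz
Collecting like 3-forms: d(omega) = (y + 7*z) dx ∧ dy ∧ dz.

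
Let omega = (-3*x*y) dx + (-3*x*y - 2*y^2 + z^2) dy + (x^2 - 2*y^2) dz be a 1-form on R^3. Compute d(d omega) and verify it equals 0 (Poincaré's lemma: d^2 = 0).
d(d omega) = 0

Step 1: d omega = sum_{i<j} (∂f_j/∂x_i - ∂f_i/∂x_j) dx_i ∧ dx_j:
  coeff of dx ∧ dy: 3*x - 3*y
  coeff of dx ∧ dz: 2*x
  coeff of dy ∧ dz: -4*y - 2*z
Step 2: Apply d again to each 2-form coefficient. The only possible 3-form in R^3 is dx ∧ dy ∧ dz, with coefficient
  ∂(coeff of dy∧dz)/∂x - ∂(coeff of dx∧dz)/∂y + ∂(coeff of dx∧dy)/∂z
  = ∂/∂x (-4*y - 2*z) - ∂/∂y (2*x) + ∂/∂z (3*x - 3*y).
Each of these terms simplifies to sums of mixed partials that cancel in pairs. The result is 0 (by equality of mixed partials for smooth functions — Schwarz / Clairaut).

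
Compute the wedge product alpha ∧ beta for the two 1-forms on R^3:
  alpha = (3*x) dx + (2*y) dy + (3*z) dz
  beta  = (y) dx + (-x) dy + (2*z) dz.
alpha ∧ beta = (-3*x^2 - 2*y^2) dx ∧ dy + (3*z*(2*x - y)) dx ∧ dz + (z*(3*x + 4*y)) dy ∧ dz

Distribute the wedge, using dx_i ∧ dx_j = -dx_j ∧ dx_i and dx_i ∧ dx_i = 0. For each pair (i, j) with i < j, the coefficient of dx_i ∧ dx_j in alpha ∧ beta is (alpha_i * beta_j - alpha_j * beta_i). Collecting: alpha ∧ beta = (-3*x^2 - 2*y^2) dx ∧ dy + (3*z*(2*x - y)) dx ∧ dz + (z*(3*x + 4*y)) dy ∧ dz.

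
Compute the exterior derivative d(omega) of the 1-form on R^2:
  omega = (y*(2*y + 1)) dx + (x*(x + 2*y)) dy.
d(omega) = (2*x - 2*y - 1) dx ∧ dy

For a 1-form omega = sum_i f_i dx_i, the exterior derivative is
  d(omega) = sum_{i < j} (∂f_j/∂x_i - ∂f_i/∂x_j) dx_i ∧ dx_j.
  coefficient of dx ∧ dy: ∂f_2/∂x - ∂f_1/∂y = ∂(x*(x + 2*y))/∂x - ∂(y*(2*y + 1))/∂y = 2*x - 2*y - 1
Assembling: d(omega) = (2*x - 2*y - 1) dx ∧ dy.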